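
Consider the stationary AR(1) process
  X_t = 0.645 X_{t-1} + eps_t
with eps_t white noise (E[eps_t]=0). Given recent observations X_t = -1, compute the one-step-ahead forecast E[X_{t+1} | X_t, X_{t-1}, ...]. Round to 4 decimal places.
E[X_{t+1} \mid \mathcal F_t] = -0.6450

For an AR(p) model X_t = c + sum_i phi_i X_{t-i} + eps_t, the
one-step-ahead conditional mean is
  E[X_{t+1} | X_t, ...] = c + sum_i phi_i X_{t+1-i}.
Substitute known values:
  E[X_{t+1} | ...] = (0.645) * (-1)
                   = -0.6450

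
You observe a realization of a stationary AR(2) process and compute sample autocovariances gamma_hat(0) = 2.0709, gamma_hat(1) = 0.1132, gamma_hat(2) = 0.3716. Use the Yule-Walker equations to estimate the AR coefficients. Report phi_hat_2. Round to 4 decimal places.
\hat\phi_{2} = 0.1770

The Yule-Walker equations for an AR(p) process read, in matrix form,
  Gamma_p phi = r_p,   with   (Gamma_p)_{ij} = gamma(|i - j|),
                       (r_p)_i = gamma(i),   i,j = 1..p.
Substitute the sample gammas (Toeplitz matrix and right-hand side of size 2):
  Gamma_p = [[2.0709, 0.1132], [0.1132, 2.0709]]
  r_p     = [0.1132, 0.3716]
Written out:
  2.0709 phi_1 + 0.1132 phi_2 = 0.1132
  0.1132 phi_1 + 2.0709 phi_2 = 0.3716
Solve by Cramer's rule:
  det = gamma(0)^2 - gamma(1)^2 = (2.0709)^2 - (0.1132)^2 = 4.28862681 - 0.01281424 = 4.27581257
  phi_hat_1 = [gamma(1) gamma(0) - gamma(1) gamma(2)] / det = [(0.1132)(2.0709) - (0.1132)(0.3716)] / 4.27581257 = 0.19236076 / 4.27581257 = 0.045
  phi_hat_2 = [gamma(0) gamma(2) - gamma(1)^2] / det = [(2.0709)(0.3716) - (0.1132)^2] / 4.27581257 = 0.7567322 / 4.27581257 = 0.177
So phi_hat = [0.0450, 0.1770].
Therefore phi_hat_2 = 0.1770.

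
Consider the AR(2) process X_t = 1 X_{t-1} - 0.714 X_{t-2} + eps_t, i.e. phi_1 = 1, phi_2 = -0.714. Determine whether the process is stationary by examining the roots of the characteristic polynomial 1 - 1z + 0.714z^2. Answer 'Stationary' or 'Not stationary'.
\text{Stationary}

The AR(p) characteristic polynomial is P(z) = 1 - 1z + 0.714z^2.
Stationarity requires all roots to lie outside the unit circle, i.e. |z| > 1 for every root.
Set 1 + (-1) z + (0.714) z^2 = 0, i.e. a z^2 + b z + c = 0 with a = 0.714, b = -1, c = 1.
Discriminant D = b^2 - 4ac = (-1)^2 - 4*(0.714)*1 = 1 - (2.856) = -1.856.
D < 0, so the roots are the complex-conjugate pair z = (-b +/- i sqrt(-D)) / (2a) = 0.7003 +/- 0.954i.
For a conjugate pair |z|^2 = z * conj(z) = (product of roots) = c/a = 1/(0.714) = 1.40056, so |z| = sqrt(1.40056) = 1.1835 for both roots.
Moduli of all roots: 1.1835, 1.1835.
All moduli strictly greater than 1? Yes.
Verdict: Stationary.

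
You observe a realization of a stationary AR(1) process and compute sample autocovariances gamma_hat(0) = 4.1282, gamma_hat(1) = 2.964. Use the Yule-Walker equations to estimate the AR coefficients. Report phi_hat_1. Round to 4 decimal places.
\hat\phi_{1} = 0.7180

The Yule-Walker equations for an AR(p) process read, in matrix form,
  Gamma_p phi = r_p,   with   (Gamma_p)_{ij} = gamma(|i - j|),
                       (r_p)_i = gamma(i),   i,j = 1..p.
Substitute the sample gammas (Toeplitz matrix and right-hand side of size 1):
  Gamma_p = [[4.1282]]
  r_p     = [2.964]
With p = 1 this is the single equation gamma(0) phi_1 = gamma(1):
  phi_hat_1 = gamma(1) / gamma(0) = 2.964 / 4.1282 = 0.7180.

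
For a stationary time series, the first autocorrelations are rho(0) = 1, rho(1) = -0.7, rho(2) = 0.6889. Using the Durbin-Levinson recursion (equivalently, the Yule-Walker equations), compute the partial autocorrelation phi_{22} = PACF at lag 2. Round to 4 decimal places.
\phi_{22} = 0.3900

The PACF at lag k is phi_{kk}, the last component of the solution
to the Yule-Walker system G_k phi = r_k where
  (G_k)_{ij} = rho(|i - j|), (r_k)_i = rho(i), i,j = 1..k.
Equivalently, Durbin-Levinson gives phi_{kk} iteratively:
  phi_{11} = rho(1)
  phi_{kk} = [rho(k) - sum_{j=1..k-1} phi_{k-1,j} rho(k-j)]
            / [1 - sum_{j=1..k-1} phi_{k-1,j} rho(j)],
  phi_{k,j} = phi_{k-1,j} - phi_{kk} phi_{k-1,k-j},  j = 1..k-1.
Step k = 1:
  phi_11 = rho(1) = -0.7.
Step k = 2:
  phi_22 = [rho(2) - phi_11 rho(1)] / [1 - phi_11 rho(1)] = [0.6889 - (-0.7)(-0.7)] / [1 - (-0.7)(-0.7)]
         = 0.1989 / 0.51 = 0.39.
Therefore phi_{22} = 0.3900.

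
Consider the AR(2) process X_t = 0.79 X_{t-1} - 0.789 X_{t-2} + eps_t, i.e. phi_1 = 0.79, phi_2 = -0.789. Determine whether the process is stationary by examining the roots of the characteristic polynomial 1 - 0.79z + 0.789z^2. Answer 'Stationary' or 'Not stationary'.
\text{Stationary}

The AR(p) characteristic polynomial is P(z) = 1 - 0.79z + 0.789z^2.
Stationarity requires all roots to lie outside the unit circle, i.e. |z| > 1 for every root.
Set 1 + (-0.79) z + (0.789) z^2 = 0, i.e. a z^2 + b z + c = 0 with a = 0.789, b = -0.79, c = 1.
Discriminant D = b^2 - 4ac = (-0.79)^2 - 4*(0.789)*1 = 0.6241 - (3.156) = -2.5319.
D < 0, so the roots are the complex-conjugate pair z = (-b +/- i sqrt(-D)) / (2a) = 0.5006 +/- 1.0084i.
For a conjugate pair |z|^2 = z * conj(z) = (product of roots) = c/a = 1/(0.789) = 1.267427, so |z| = sqrt(1.267427) = 1.1258 for both roots.
Moduli of all roots: 1.1258, 1.1258.
All moduli strictly greater than 1? Yes.
Verdict: Stationary.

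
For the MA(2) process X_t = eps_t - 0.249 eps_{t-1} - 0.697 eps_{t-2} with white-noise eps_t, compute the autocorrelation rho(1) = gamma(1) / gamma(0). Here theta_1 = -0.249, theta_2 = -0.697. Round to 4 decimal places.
\rho(1) = -0.0487

For an MA(q) process with theta_0 = 1, the autocovariance is
  gamma(k) = sigma^2 * sum_{i=0..q-k} theta_i * theta_{i+k},
and rho(k) = gamma(k) / gamma(0). Sigma^2 cancels.
  numerator   = (1)*(-0.249) + (-0.249)*(-0.697) = -0.075447.
  denominator = (1)^2 + (-0.249)^2 + (-0.697)^2 = 1.54781.
  rho(1) = -0.075447 / 1.54781 = -0.0487.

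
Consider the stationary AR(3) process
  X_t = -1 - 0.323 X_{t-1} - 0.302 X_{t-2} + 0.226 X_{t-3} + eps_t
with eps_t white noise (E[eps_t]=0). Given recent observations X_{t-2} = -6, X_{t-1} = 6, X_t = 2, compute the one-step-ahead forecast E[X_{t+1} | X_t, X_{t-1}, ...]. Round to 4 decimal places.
E[X_{t+1} \mid \mathcal F_t] = -4.8140

For an AR(p) model X_t = c + sum_i phi_i X_{t-i} + eps_t, the
one-step-ahead conditional mean is
  E[X_{t+1} | X_t, ...] = c + sum_i phi_i X_{t+1-i}.
Substitute known values:
  E[X_{t+1} | ...] = -1 + (-0.323) * (2) + (-0.302) * (6) + (0.226) * (-6)
                   = -4.8140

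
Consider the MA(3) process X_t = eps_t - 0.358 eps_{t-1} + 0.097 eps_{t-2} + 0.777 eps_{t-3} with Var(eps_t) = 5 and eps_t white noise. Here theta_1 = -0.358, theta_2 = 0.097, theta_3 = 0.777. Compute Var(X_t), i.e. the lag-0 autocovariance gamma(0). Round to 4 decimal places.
\gamma(0) = 8.7065

For an MA(q) process X_t = eps_t + sum_i theta_i eps_{t-i} with
Var(eps_t) = sigma^2, the variance is
  gamma(0) = sigma^2 * (1 + sum_i theta_i^2).
  sum_i theta_i^2 = (-0.358)^2 + (0.097)^2 + (0.777)^2 = 0.128164 + 0.009409 + 0.603729 = 0.741302.
  gamma(0) = 5 * (1 + 0.741302) = 5 * 1.741302 = 8.70651, which rounds to 8.7065.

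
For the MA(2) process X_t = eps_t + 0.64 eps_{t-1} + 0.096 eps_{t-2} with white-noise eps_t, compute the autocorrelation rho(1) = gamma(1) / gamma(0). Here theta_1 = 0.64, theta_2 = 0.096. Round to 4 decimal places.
\rho(1) = 0.4944

For an MA(q) process with theta_0 = 1, the autocovariance is
  gamma(k) = sigma^2 * sum_{i=0..q-k} theta_i * theta_{i+k},
and rho(k) = gamma(k) / gamma(0). Sigma^2 cancels.
  numerator   = (1)*(0.64) + (0.64)*(0.096) = 0.70144.
  denominator = (1)^2 + (0.64)^2 + (0.096)^2 = 1.418816.
  rho(1) = 0.70144 / 1.418816 = 0.4944.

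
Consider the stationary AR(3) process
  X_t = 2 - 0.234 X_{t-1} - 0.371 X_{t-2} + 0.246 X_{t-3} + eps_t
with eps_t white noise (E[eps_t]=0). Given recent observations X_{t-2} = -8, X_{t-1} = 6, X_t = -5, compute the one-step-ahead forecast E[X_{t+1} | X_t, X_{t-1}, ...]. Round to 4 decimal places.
E[X_{t+1} \mid \mathcal F_t] = -1.0240

For an AR(p) model X_t = c + sum_i phi_i X_{t-i} + eps_t, the
one-step-ahead conditional mean is
  E[X_{t+1} | X_t, ...] = c + sum_i phi_i X_{t+1-i}.
Substitute known values:
  E[X_{t+1} | ...] = 2 + (-0.234) * (-5) + (-0.371) * (6) + (0.246) * (-8)
                   = -1.0240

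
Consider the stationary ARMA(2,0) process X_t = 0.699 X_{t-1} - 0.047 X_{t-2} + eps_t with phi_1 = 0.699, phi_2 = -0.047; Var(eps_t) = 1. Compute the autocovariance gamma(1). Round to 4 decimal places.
\gamma(1) = 1.2071

Multiply the model equation by X_{t-k} and take expectations. With theta_0 = psi_0 = 1 and psi_j the MA(infinity) weights, this gives
  gamma(k) - sum_i phi_i gamma(k-i) = c_k,
  c_k = sigma^2 * sum_{j=k..q} theta_j psi_{j-k}   (c_k = 0 for k > q),
using gamma(-m) = gamma(m).
Pure AR (q = 0): c_0 = sigma^2 = 1, c_k = 0 for k >= 1.
Equations for k = 0, 1, 2 (AR order 2, c_2 = 0):
  (E0) gamma(0) = phi_1 gamma(1) + phi_2 gamma(2) + c_0
  (E1) gamma(1) = phi_1 gamma(0) + phi_2 gamma(1) + c_1
  (E2) gamma(2) = phi_1 gamma(1) + phi_2 gamma(0)
From (E1): gamma(1) = A gamma(0) + B with
  A = phi_1 / (1 - phi_2) = 0.699 / 1.047 = 0.667622,   B = c_1 / (1 - phi_2) = 0 / 1.047 = 0.
Insert (E2) into (E0): gamma(0) (1 - phi_2^2) = phi_1 (1 + phi_2) gamma(1) + c_0.
  phi_1 (1 + phi_2) = (0.699)(0.953) = 0.666147,   1 - phi_2^2 = 0.997791.
Replace gamma(1) by A gamma(0) + B and collect gamma(0):
  gamma(0) [0.997791 - (0.666147)(0.667622)] = c_0 = 1
  gamma(0) * 0.553057 = 1
  gamma(0) = 1 / 0.553057 = 1.808133.
  gamma(1) = A gamma(0) = (0.667622)(1.808133) = 1.207149.
Therefore gamma(1) = 1.2071 (to 4 decimal places).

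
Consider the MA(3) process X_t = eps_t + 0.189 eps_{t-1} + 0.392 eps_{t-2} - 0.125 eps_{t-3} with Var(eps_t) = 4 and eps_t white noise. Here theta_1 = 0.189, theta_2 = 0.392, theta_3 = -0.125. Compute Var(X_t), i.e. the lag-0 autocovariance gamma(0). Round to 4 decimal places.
\gamma(0) = 4.8200

For an MA(q) process X_t = eps_t + sum_i theta_i eps_{t-i} with
Var(eps_t) = sigma^2, the variance is
  gamma(0) = sigma^2 * (1 + sum_i theta_i^2).
  sum_i theta_i^2 = (0.189)^2 + (0.392)^2 + (-0.125)^2 = 0.035721 + 0.153664 + 0.015625 = 0.20501.
  gamma(0) = 4 * (1 + 0.20501) = 4 * 1.20501 = 4.82004, which rounds to 4.8200.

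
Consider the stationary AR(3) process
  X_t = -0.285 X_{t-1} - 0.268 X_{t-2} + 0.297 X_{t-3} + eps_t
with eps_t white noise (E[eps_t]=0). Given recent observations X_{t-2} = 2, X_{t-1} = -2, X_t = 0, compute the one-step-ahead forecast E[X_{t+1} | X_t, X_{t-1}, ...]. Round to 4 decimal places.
E[X_{t+1} \mid \mathcal F_t] = 1.1300

For an AR(p) model X_t = c + sum_i phi_i X_{t-i} + eps_t, the
one-step-ahead conditional mean is
  E[X_{t+1} | X_t, ...] = c + sum_i phi_i X_{t+1-i}.
Substitute known values:
  E[X_{t+1} | ...] = (-0.285) * (0) + (-0.268) * (-2) + (0.297) * (2)
                   = 1.1300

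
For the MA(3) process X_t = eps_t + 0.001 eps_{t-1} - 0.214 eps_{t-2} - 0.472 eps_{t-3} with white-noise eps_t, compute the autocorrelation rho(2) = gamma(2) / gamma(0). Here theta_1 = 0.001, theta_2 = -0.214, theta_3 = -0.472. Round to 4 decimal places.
\rho(2) = -0.1691

For an MA(q) process with theta_0 = 1, the autocovariance is
  gamma(k) = sigma^2 * sum_{i=0..q-k} theta_i * theta_{i+k},
and rho(k) = gamma(k) / gamma(0). Sigma^2 cancels.
  numerator   = (1)*(-0.214) + (0.001)*(-0.472) = -0.214472.
  denominator = (1)^2 + (0.001)^2 + (-0.214)^2 + (-0.472)^2 = 1.268581.
  rho(2) = -0.214472 / 1.268581 = -0.1691.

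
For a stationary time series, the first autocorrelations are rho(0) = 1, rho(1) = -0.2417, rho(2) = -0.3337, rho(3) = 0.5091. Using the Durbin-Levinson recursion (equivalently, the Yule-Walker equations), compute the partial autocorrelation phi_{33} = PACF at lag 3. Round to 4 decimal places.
\phi_{33} = 0.3780

The PACF at lag k is phi_{kk}, the last component of the solution
to the Yule-Walker system G_k phi = r_k where
  (G_k)_{ij} = rho(|i - j|), (r_k)_i = rho(i), i,j = 1..k.
Equivalently, Durbin-Levinson gives phi_{kk} iteratively:
  phi_{11} = rho(1)
  phi_{kk} = [rho(k) - sum_{j=1..k-1} phi_{k-1,j} rho(k-j)]
            / [1 - sum_{j=1..k-1} phi_{k-1,j} rho(j)],
  phi_{k,j} = phi_{k-1,j} - phi_{kk} phi_{k-1,k-j},  j = 1..k-1.
Step k = 1:
  phi_11 = rho(1) = -0.2417.
Step k = 2:
  phi_22 = [rho(2) - phi_11 rho(1)] / [1 - phi_11 rho(1)] = [-0.3337 - (-0.2417)(-0.2417)] / [1 - (-0.2417)(-0.2417)]
         = -0.39211889 / 0.94158111 = -0.416447.
  Update: phi_21 = phi_11 - phi_22 phi_11 = -0.2417 - (-0.416447)(-0.2417) = -0.342355.
Step k = 3:
  phi_33 = [rho(3) - phi_21 rho(2) - phi_22 rho(1)] / [1 - phi_21 rho(1) - phi_22 rho(2)]
    numerator   = 0.5091 - (-0.342355)(-0.3337) - (-0.416447)(-0.2417) = 0.29420073
    denominator = 1 - (-0.342355)(-0.2417) - (-0.416447)(-0.3337) = 0.77828427
  phi_33 = 0.29420073 / 0.77828427 = 0.378.
Therefore phi_{33} = 0.3780.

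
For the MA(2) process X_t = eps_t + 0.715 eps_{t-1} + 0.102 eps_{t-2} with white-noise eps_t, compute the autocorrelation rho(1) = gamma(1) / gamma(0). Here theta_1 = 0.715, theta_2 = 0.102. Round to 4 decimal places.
\rho(1) = 0.5178

For an MA(q) process with theta_0 = 1, the autocovariance is
  gamma(k) = sigma^2 * sum_{i=0..q-k} theta_i * theta_{i+k},
and rho(k) = gamma(k) / gamma(0). Sigma^2 cancels.
  numerator   = (1)*(0.715) + (0.715)*(0.102) = 0.78793.
  denominator = (1)^2 + (0.715)^2 + (0.102)^2 = 1.521629.
  rho(1) = 0.78793 / 1.521629 = 0.5178.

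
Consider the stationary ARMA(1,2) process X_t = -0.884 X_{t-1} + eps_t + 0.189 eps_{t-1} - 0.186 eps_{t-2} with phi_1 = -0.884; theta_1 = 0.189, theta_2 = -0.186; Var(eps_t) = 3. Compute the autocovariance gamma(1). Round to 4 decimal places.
\gamma(1) = -5.2050

Multiply the model equation by X_{t-k} and take expectations. With theta_0 = psi_0 = 1 and psi_j the MA(infinity) weights, this gives
  gamma(k) - sum_i phi_i gamma(k-i) = c_k,
  c_k = sigma^2 * sum_{j=k..q} theta_j psi_{j-k}   (c_k = 0 for k > q),
using gamma(-m) = gamma(m).
psi-weights needed (psi_j = theta_j + sum_i phi_i psi_{j-i}):
  psi_1 = theta_1 + phi_1 = 0.189 + (-0.884) = -0.695
  psi_2 = theta_2 + phi_1 psi_1 = -0.186 + (-0.884)(-0.695) = 0.42838
Right-hand sides:
  c_0 = sigma^2 (1 + theta_1 psi_1 + theta_2 psi_2) = 3 * (1 + (0.189)(-0.695) + (-0.186)(0.42838)) = 3 * 0.788966 = 2.366899
  c_1 = sigma^2 (theta_1 + theta_2 psi_1) = 3 * (0.189 + (-0.186)(-0.695)) = 0.95481
  c_2 = sigma^2 theta_2 = 3 * (-0.186) = -0.558
Equations for k = 0 and k = 1 (AR order 1):
  gamma(0) = phi_1 gamma(1) + c_0
  gamma(1) = phi_1 gamma(0) + c_1
Substituting the second into the first: gamma(0) (1 - phi_1^2) = c_0 + phi_1 c_1, so
  gamma(0) = (c_0 + phi_1 c_1) / (1 - phi_1^2) = (2.366899 + (-0.884)(0.95481)) / (1 - (-0.884)^2) = 1.522847 / 0.218544 = 6.968148.
  gamma(1) = phi_1 gamma(0) + c_1 = (-0.884)(6.968148) + (0.95481) = -5.205033.
Therefore gamma(1) = -5.2050 (to 4 decimal places).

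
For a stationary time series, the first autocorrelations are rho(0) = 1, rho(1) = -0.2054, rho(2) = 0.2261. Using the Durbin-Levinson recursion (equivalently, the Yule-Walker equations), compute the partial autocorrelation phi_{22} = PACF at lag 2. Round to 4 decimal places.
\phi_{22} = 0.1920

The PACF at lag k is phi_{kk}, the last component of the solution
to the Yule-Walker system G_k phi = r_k where
  (G_k)_{ij} = rho(|i - j|), (r_k)_i = rho(i), i,j = 1..k.
Equivalently, Durbin-Levinson gives phi_{kk} iteratively:
  phi_{11} = rho(1)
  phi_{kk} = [rho(k) - sum_{j=1..k-1} phi_{k-1,j} rho(k-j)]
            / [1 - sum_{j=1..k-1} phi_{k-1,j} rho(j)],
  phi_{k,j} = phi_{k-1,j} - phi_{kk} phi_{k-1,k-j},  j = 1..k-1.
Step k = 1:
  phi_11 = rho(1) = -0.2054.
Step k = 2:
  phi_22 = [rho(2) - phi_11 rho(1)] / [1 - phi_11 rho(1)] = [0.2261 - (-0.2054)(-0.2054)] / [1 - (-0.2054)(-0.2054)]
         = 0.18391084 / 0.95781084 = 0.192.
Therefore phi_{22} = 0.1920.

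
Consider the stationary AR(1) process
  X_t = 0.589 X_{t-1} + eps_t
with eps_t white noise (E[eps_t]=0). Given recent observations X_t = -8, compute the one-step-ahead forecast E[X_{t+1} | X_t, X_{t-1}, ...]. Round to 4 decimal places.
E[X_{t+1} \mid \mathcal F_t] = -4.7120

For an AR(p) model X_t = c + sum_i phi_i X_{t-i} + eps_t, the
one-step-ahead conditional mean is
  E[X_{t+1} | X_t, ...] = c + sum_i phi_i X_{t+1-i}.
Substitute known values:
  E[X_{t+1} | ...] = (0.589) * (-8)
                   = -4.7120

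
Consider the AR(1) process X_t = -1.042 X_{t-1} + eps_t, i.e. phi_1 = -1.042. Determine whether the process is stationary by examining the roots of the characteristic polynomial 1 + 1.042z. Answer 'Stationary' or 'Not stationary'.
\text{Not stationary}

The AR(p) characteristic polynomial is P(z) = 1 + 1.042z.
Stationarity requires all roots to lie outside the unit circle, i.e. |z| > 1 for every root.
This is linear in z: 1 + (1.042) z = 0  =>  z = -1/(1.042) = -0.959693,  |z| = 0.959693.
Moduli of all roots: 0.9597.
All moduli strictly greater than 1? No.
Verdict: Not stationary.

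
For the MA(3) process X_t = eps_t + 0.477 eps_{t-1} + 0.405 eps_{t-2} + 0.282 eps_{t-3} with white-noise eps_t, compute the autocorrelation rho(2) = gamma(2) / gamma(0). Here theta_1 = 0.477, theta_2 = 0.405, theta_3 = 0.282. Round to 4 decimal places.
\rho(2) = 0.3667

For an MA(q) process with theta_0 = 1, the autocovariance is
  gamma(k) = sigma^2 * sum_{i=0..q-k} theta_i * theta_{i+k},
and rho(k) = gamma(k) / gamma(0). Sigma^2 cancels.
  numerator   = (1)*(0.405) + (0.477)*(0.282) = 0.539514.
  denominator = (1)^2 + (0.477)^2 + (0.405)^2 + (0.282)^2 = 1.471078.
  rho(2) = 0.539514 / 1.471078 = 0.3667.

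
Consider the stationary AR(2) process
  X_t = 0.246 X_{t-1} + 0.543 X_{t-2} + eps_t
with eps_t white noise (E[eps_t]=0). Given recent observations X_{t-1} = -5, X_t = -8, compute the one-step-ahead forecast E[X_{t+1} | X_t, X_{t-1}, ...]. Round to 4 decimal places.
E[X_{t+1} \mid \mathcal F_t] = -4.6830

For an AR(p) model X_t = c + sum_i phi_i X_{t-i} + eps_t, the
one-step-ahead conditional mean is
  E[X_{t+1} | X_t, ...] = c + sum_i phi_i X_{t+1-i}.
Substitute known values:
  E[X_{t+1} | ...] = (0.246) * (-8) + (0.543) * (-5)
                   = -4.6830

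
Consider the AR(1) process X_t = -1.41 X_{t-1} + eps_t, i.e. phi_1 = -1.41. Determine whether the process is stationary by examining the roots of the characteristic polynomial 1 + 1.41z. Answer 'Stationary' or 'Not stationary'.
\text{Not stationary}

The AR(p) characteristic polynomial is P(z) = 1 + 1.41z.
Stationarity requires all roots to lie outside the unit circle, i.e. |z| > 1 for every root.
This is linear in z: 1 + (1.41) z = 0  =>  z = -1/(1.41) = -0.70922,  |z| = 0.70922.
Moduli of all roots: 0.7092.
All moduli strictly greater than 1? No.
Verdict: Not stationary.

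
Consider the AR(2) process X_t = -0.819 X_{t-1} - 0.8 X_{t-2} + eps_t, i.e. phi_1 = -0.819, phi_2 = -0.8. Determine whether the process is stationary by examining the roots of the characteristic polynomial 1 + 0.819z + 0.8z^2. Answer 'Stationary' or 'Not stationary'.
\text{Stationary}

The AR(p) characteristic polynomial is P(z) = 1 + 0.819z + 0.8z^2.
Stationarity requires all roots to lie outside the unit circle, i.e. |z| > 1 for every root.
Set 1 + (0.819) z + (0.8) z^2 = 0, i.e. a z^2 + b z + c = 0 with a = 0.8, b = 0.819, c = 1.
Discriminant D = b^2 - 4ac = (0.819)^2 - 4*(0.8)*1 = 0.670761 - (3.2) = -2.529239.
D < 0, so the roots are the complex-conjugate pair z = (-b +/- i sqrt(-D)) / (2a) = -0.5119 +/- 0.994i.
For a conjugate pair |z|^2 = z * conj(z) = (product of roots) = c/a = 1/(0.8) = 1.25, so |z| = sqrt(1.25) = 1.118 for both roots.
Moduli of all roots: 1.1180, 1.1180.
All moduli strictly greater than 1? Yes.
Verdict: Stationary.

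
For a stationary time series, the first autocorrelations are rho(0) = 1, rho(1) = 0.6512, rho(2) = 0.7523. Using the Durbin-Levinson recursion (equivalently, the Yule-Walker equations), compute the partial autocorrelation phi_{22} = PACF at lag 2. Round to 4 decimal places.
\phi_{22} = 0.5699

The PACF at lag k is phi_{kk}, the last component of the solution
to the Yule-Walker system G_k phi = r_k where
  (G_k)_{ij} = rho(|i - j|), (r_k)_i = rho(i), i,j = 1..k.
Equivalently, Durbin-Levinson gives phi_{kk} iteratively:
  phi_{11} = rho(1)
  phi_{kk} = [rho(k) - sum_{j=1..k-1} phi_{k-1,j} rho(k-j)]
            / [1 - sum_{j=1..k-1} phi_{k-1,j} rho(j)],
  phi_{k,j} = phi_{k-1,j} - phi_{kk} phi_{k-1,k-j},  j = 1..k-1.
Step k = 1:
  phi_11 = rho(1) = 0.6512.
Step k = 2:
  phi_22 = [rho(2) - phi_11 rho(1)] / [1 - phi_11 rho(1)] = [0.7523 - (0.6512)(0.6512)] / [1 - (0.6512)(0.6512)]
         = 0.32823856 / 0.57593856 = 0.5699.
Therefore phi_{22} = 0.5699.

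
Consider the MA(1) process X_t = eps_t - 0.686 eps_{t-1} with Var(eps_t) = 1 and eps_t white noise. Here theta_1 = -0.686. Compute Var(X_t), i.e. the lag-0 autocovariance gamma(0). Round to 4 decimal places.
\gamma(0) = 1.4706

For an MA(q) process X_t = eps_t + sum_i theta_i eps_{t-i} with
Var(eps_t) = sigma^2, the variance is
  gamma(0) = sigma^2 * (1 + sum_i theta_i^2).
  sum_i theta_i^2 = (-0.686)^2 = 0.470596.
  gamma(0) = 1 * (1 + 0.470596) = 1 * 1.470596 = 1.470596, which rounds to 1.4706.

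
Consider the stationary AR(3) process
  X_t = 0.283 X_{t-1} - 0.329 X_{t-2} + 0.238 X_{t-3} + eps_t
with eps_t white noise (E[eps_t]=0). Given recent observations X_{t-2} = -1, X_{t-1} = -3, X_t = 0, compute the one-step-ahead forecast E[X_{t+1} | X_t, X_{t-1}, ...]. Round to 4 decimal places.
E[X_{t+1} \mid \mathcal F_t] = 0.7490

For an AR(p) model X_t = c + sum_i phi_i X_{t-i} + eps_t, the
one-step-ahead conditional mean is
  E[X_{t+1} | X_t, ...] = c + sum_i phi_i X_{t+1-i}.
Substitute known values:
  E[X_{t+1} | ...] = (0.283) * (0) + (-0.329) * (-3) + (0.238) * (-1)
                   = 0.7490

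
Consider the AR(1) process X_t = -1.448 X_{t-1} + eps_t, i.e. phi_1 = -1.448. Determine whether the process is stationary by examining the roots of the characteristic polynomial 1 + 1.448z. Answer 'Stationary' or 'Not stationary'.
\text{Not stationary}

The AR(p) characteristic polynomial is P(z) = 1 + 1.448z.
Stationarity requires all roots to lie outside the unit circle, i.e. |z| > 1 for every root.
This is linear in z: 1 + (1.448) z = 0  =>  z = -1/(1.448) = -0.690608,  |z| = 0.690608.
Moduli of all roots: 0.6906.
All moduli strictly greater than 1? No.
Verdict: Not stationary.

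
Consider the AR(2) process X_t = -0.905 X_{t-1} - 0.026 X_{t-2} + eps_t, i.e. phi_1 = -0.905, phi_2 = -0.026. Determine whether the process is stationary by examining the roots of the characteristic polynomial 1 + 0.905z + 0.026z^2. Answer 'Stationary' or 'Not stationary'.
\text{Stationary}

The AR(p) characteristic polynomial is P(z) = 1 + 0.905z + 0.026z^2.
Stationarity requires all roots to lie outside the unit circle, i.e. |z| > 1 for every root.
Set 1 + (0.905) z + (0.026) z^2 = 0, i.e. a z^2 + b z + c = 0 with a = 0.026, b = 0.905, c = 1.
Discriminant D = b^2 - 4ac = (0.905)^2 - 4*(0.026)*1 = 0.819025 - (0.104) = 0.715025.
D >= 0, so the roots are real: z = (-b +/- sqrt(D)) / (2a) = (-0.905 +/- 0.845592) / (0.052).
  z_1 = (-0.905 + 0.845592) / (0.052) = -1.1425,   |z_1| = 1.1425.
  z_2 = (-0.905 - 0.845592) / (0.052) = -33.6652,   |z_2| = 33.6652.
Moduli of all roots: 1.1425, 33.6652.
All moduli strictly greater than 1? Yes.
Verdict: Stationary.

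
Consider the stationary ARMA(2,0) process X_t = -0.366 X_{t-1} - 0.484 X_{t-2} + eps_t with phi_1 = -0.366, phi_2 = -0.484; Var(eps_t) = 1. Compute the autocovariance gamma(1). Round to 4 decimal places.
\gamma(1) = -0.3429

Multiply the model equation by X_{t-k} and take expectations. With theta_0 = psi_0 = 1 and psi_j the MA(infinity) weights, this gives
  gamma(k) - sum_i phi_i gamma(k-i) = c_k,
  c_k = sigma^2 * sum_{j=k..q} theta_j psi_{j-k}   (c_k = 0 for k > q),
using gamma(-m) = gamma(m).
Pure AR (q = 0): c_0 = sigma^2 = 1, c_k = 0 for k >= 1.
Equations for k = 0, 1, 2 (AR order 2, c_2 = 0):
  (E0) gamma(0) = phi_1 gamma(1) + phi_2 gamma(2) + c_0
  (E1) gamma(1) = phi_1 gamma(0) + phi_2 gamma(1) + c_1
  (E2) gamma(2) = phi_1 gamma(1) + phi_2 gamma(0)
From (E1): gamma(1) = A gamma(0) + B with
  A = phi_1 / (1 - phi_2) = -0.366 / 1.484 = -0.246631,   B = c_1 / (1 - phi_2) = 0 / 1.484 = 0.
Insert (E2) into (E0): gamma(0) (1 - phi_2^2) = phi_1 (1 + phi_2) gamma(1) + c_0.
  phi_1 (1 + phi_2) = (-0.366)(0.516) = -0.188856,   1 - phi_2^2 = 0.765744.
Replace gamma(1) by A gamma(0) + B and collect gamma(0):
  gamma(0) [0.765744 - (-0.188856)(-0.246631)] = c_0 = 1
  gamma(0) * 0.719166 = 1
  gamma(0) = 1 / 0.719166 = 1.390499.
  gamma(1) = A gamma(0) = (-0.246631)(1.390499) = -0.34294.
Therefore gamma(1) = -0.3429 (to 4 decimal places).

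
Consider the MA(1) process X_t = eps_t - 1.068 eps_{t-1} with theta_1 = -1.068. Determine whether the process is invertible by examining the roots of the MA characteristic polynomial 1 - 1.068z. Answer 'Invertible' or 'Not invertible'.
\text{Not invertible}

The MA(q) characteristic polynomial is P(z) = 1 - 1.068z.
Invertibility requires all roots to lie outside the unit circle, i.e. |z| > 1 for every root.
This is linear in z: 1 + (-1.068) z = 0  =>  z = -1/(-1.068) = 0.93633,  |z| = 0.93633.
Moduli of all roots: 0.9363.
All moduli strictly greater than 1? No.
Verdict: Not invertible.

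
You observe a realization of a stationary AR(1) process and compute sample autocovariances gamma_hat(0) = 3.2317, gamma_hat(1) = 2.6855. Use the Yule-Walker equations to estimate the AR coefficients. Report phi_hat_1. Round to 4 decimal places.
\hat\phi_{1} = 0.8310

The Yule-Walker equations for an AR(p) process read, in matrix form,
  Gamma_p phi = r_p,   with   (Gamma_p)_{ij} = gamma(|i - j|),
                       (r_p)_i = gamma(i),   i,j = 1..p.
Substitute the sample gammas (Toeplitz matrix and right-hand side of size 1):
  Gamma_p = [[3.2317]]
  r_p     = [2.6855]
With p = 1 this is the single equation gamma(0) phi_1 = gamma(1):
  phi_hat_1 = gamma(1) / gamma(0) = 2.6855 / 3.2317 = 0.8310.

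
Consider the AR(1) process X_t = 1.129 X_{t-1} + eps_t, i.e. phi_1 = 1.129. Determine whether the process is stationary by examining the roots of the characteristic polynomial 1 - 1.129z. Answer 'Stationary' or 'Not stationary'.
\text{Not stationary}

The AR(p) characteristic polynomial is P(z) = 1 - 1.129z.
Stationarity requires all roots to lie outside the unit circle, i.e. |z| > 1 for every root.
This is linear in z: 1 + (-1.129) z = 0  =>  z = -1/(-1.129) = 0.88574,  |z| = 0.88574.
Moduli of all roots: 0.8857.
All moduli strictly greater than 1? No.
Verdict: Not stationary.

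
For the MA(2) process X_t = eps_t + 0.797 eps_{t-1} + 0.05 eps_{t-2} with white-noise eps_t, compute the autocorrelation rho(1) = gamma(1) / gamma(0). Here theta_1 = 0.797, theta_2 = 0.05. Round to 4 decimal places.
\rho(1) = 0.5110

For an MA(q) process with theta_0 = 1, the autocovariance is
  gamma(k) = sigma^2 * sum_{i=0..q-k} theta_i * theta_{i+k},
and rho(k) = gamma(k) / gamma(0). Sigma^2 cancels.
  numerator   = (1)*(0.797) + (0.797)*(0.05) = 0.83685.
  denominator = (1)^2 + (0.797)^2 + (0.05)^2 = 1.637709.
  rho(1) = 0.83685 / 1.637709 = 0.5110.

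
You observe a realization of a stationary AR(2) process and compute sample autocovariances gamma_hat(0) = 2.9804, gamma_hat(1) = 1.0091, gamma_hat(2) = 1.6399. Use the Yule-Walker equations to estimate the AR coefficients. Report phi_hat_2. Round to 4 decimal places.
\hat\phi_{2} = 0.4920

The Yule-Walker equations for an AR(p) process read, in matrix form,
  Gamma_p phi = r_p,   with   (Gamma_p)_{ij} = gamma(|i - j|),
                       (r_p)_i = gamma(i),   i,j = 1..p.
Substitute the sample gammas (Toeplitz matrix and right-hand side of size 2):
  Gamma_p = [[2.9804, 1.0091], [1.0091, 2.9804]]
  r_p     = [1.0091, 1.6399]
Written out:
  2.9804 phi_1 + 1.0091 phi_2 = 1.0091
  1.0091 phi_1 + 2.9804 phi_2 = 1.6399
Solve by Cramer's rule:
  det = gamma(0)^2 - gamma(1)^2 = (2.9804)^2 - (1.0091)^2 = 8.88278416 - 1.01828281 = 7.86450135
  phi_hat_1 = [gamma(1) gamma(0) - gamma(1) gamma(2)] / det = [(1.0091)(2.9804) - (1.0091)(1.6399)] / 7.86450135 = 1.35269855 / 7.86450135 = 0.172
  phi_hat_2 = [gamma(0) gamma(2) - gamma(1)^2] / det = [(2.9804)(1.6399) - (1.0091)^2] / 7.86450135 = 3.86927515 / 7.86450135 = 0.492
So phi_hat = [0.1720, 0.4920].
Therefore phi_hat_2 = 0.4920.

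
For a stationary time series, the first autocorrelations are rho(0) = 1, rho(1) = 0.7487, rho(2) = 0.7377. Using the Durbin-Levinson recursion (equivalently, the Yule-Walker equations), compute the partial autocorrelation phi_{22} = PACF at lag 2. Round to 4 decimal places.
\phi_{22} = 0.4031

The PACF at lag k is phi_{kk}, the last component of the solution
to the Yule-Walker system G_k phi = r_k where
  (G_k)_{ij} = rho(|i - j|), (r_k)_i = rho(i), i,j = 1..k.
Equivalently, Durbin-Levinson gives phi_{kk} iteratively:
  phi_{11} = rho(1)
  phi_{kk} = [rho(k) - sum_{j=1..k-1} phi_{k-1,j} rho(k-j)]
            / [1 - sum_{j=1..k-1} phi_{k-1,j} rho(j)],
  phi_{k,j} = phi_{k-1,j} - phi_{kk} phi_{k-1,k-j},  j = 1..k-1.
Step k = 1:
  phi_11 = rho(1) = 0.7487.
Step k = 2:
  phi_22 = [rho(2) - phi_11 rho(1)] / [1 - phi_11 rho(1)] = [0.7377 - (0.7487)(0.7487)] / [1 - (0.7487)(0.7487)]
         = 0.17714831 / 0.43944831 = 0.4031.
Therefore phi_{22} = 0.4031.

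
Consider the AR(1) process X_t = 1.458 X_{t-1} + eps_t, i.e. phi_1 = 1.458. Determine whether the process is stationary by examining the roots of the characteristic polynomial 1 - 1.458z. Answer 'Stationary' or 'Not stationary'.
\text{Not stationary}

The AR(p) characteristic polynomial is P(z) = 1 - 1.458z.
Stationarity requires all roots to lie outside the unit circle, i.e. |z| > 1 for every root.
This is linear in z: 1 + (-1.458) z = 0  =>  z = -1/(-1.458) = 0.685871,  |z| = 0.685871.
Moduli of all roots: 0.6859.
All moduli strictly greater than 1? No.
Verdict: Not stationary.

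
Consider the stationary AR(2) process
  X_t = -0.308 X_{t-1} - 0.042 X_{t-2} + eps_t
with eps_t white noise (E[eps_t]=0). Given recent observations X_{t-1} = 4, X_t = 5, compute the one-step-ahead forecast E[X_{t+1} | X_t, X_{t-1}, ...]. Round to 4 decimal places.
E[X_{t+1} \mid \mathcal F_t] = -1.7080

For an AR(p) model X_t = c + sum_i phi_i X_{t-i} + eps_t, the
one-step-ahead conditional mean is
  E[X_{t+1} | X_t, ...] = c + sum_i phi_i X_{t+1-i}.
Substitute known values:
  E[X_{t+1} | ...] = (-0.308) * (5) + (-0.042) * (4)
                   = -1.7080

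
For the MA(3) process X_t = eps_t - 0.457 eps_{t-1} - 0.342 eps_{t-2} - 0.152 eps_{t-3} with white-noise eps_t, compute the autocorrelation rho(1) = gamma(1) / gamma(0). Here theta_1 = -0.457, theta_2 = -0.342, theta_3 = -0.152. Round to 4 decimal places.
\rho(1) = -0.1844

For an MA(q) process with theta_0 = 1, the autocovariance is
  gamma(k) = sigma^2 * sum_{i=0..q-k} theta_i * theta_{i+k},
and rho(k) = gamma(k) / gamma(0). Sigma^2 cancels.
  numerator   = (1)*(-0.457) + (-0.457)*(-0.342) + (-0.342)*(-0.152) = -0.248722.
  denominator = (1)^2 + (-0.457)^2 + (-0.342)^2 + (-0.152)^2 = 1.348917.
  rho(1) = -0.248722 / 1.348917 = -0.1844.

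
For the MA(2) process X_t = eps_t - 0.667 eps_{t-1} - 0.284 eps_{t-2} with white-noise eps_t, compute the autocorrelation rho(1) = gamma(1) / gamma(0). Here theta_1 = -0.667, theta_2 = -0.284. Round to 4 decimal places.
\rho(1) = -0.3131

For an MA(q) process with theta_0 = 1, the autocovariance is
  gamma(k) = sigma^2 * sum_{i=0..q-k} theta_i * theta_{i+k},
and rho(k) = gamma(k) / gamma(0). Sigma^2 cancels.
  numerator   = (1)*(-0.667) + (-0.667)*(-0.284) = -0.477572.
  denominator = (1)^2 + (-0.667)^2 + (-0.284)^2 = 1.525545.
  rho(1) = -0.477572 / 1.525545 = -0.3131.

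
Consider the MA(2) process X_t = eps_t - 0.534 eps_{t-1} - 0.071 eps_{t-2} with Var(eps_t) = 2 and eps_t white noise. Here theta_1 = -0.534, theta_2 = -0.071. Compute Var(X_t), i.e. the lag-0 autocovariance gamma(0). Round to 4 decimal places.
\gamma(0) = 2.5804

For an MA(q) process X_t = eps_t + sum_i theta_i eps_{t-i} with
Var(eps_t) = sigma^2, the variance is
  gamma(0) = sigma^2 * (1 + sum_i theta_i^2).
  sum_i theta_i^2 = (-0.534)^2 + (-0.071)^2 = 0.285156 + 0.005041 = 0.290197.
  gamma(0) = 2 * (1 + 0.290197) = 2 * 1.290197 = 2.580394, which rounds to 2.5804.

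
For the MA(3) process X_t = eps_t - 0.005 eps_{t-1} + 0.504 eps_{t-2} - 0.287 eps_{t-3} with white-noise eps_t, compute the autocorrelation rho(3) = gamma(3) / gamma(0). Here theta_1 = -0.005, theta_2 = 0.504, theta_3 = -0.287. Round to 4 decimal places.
\rho(3) = -0.2148

For an MA(q) process with theta_0 = 1, the autocovariance is
  gamma(k) = sigma^2 * sum_{i=0..q-k} theta_i * theta_{i+k},
and rho(k) = gamma(k) / gamma(0). Sigma^2 cancels.
  numerator   = (1)*(-0.287) = -0.287.
  denominator = (1)^2 + (-0.005)^2 + (0.504)^2 + (-0.287)^2 = 1.33641.
  rho(3) = -0.287 / 1.33641 = -0.2148.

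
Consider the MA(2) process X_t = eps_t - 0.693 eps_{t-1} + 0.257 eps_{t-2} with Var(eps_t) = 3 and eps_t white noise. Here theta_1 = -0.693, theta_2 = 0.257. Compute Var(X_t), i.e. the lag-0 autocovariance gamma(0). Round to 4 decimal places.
\gamma(0) = 4.6389

For an MA(q) process X_t = eps_t + sum_i theta_i eps_{t-i} with
Var(eps_t) = sigma^2, the variance is
  gamma(0) = sigma^2 * (1 + sum_i theta_i^2).
  sum_i theta_i^2 = (-0.693)^2 + (0.257)^2 = 0.480249 + 0.066049 = 0.546298.
  gamma(0) = 3 * (1 + 0.546298) = 3 * 1.546298 = 4.638894, which rounds to 4.6389.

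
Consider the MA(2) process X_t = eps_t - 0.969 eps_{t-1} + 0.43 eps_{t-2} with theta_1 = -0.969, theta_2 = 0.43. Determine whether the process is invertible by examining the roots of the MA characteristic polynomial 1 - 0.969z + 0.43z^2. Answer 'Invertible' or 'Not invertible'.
\text{Invertible}

The MA(q) characteristic polynomial is P(z) = 1 - 0.969z + 0.43z^2.
Invertibility requires all roots to lie outside the unit circle, i.e. |z| > 1 for every root.
Set 1 + (-0.969) z + (0.43) z^2 = 0, i.e. a z^2 + b z + c = 0 with a = 0.43, b = -0.969, c = 1.
Discriminant D = b^2 - 4ac = (-0.969)^2 - 4*(0.43)*1 = 0.938961 - (1.72) = -0.781039.
D < 0, so the roots are the complex-conjugate pair z = (-b +/- i sqrt(-D)) / (2a) = 1.1267 +/- 1.0276i.
For a conjugate pair |z|^2 = z * conj(z) = (product of roots) = c/a = 1/(0.43) = 2.325581, so |z| = sqrt(2.325581) = 1.525 for both roots.
Moduli of all roots: 1.5250, 1.5250.
All moduli strictly greater than 1? Yes.
Verdict: Invertible.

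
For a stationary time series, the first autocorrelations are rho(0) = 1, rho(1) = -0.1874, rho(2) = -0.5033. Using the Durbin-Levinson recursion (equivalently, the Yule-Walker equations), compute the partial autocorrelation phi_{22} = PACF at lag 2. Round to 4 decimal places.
\phi_{22} = -0.5580

The PACF at lag k is phi_{kk}, the last component of the solution
to the Yule-Walker system G_k phi = r_k where
  (G_k)_{ij} = rho(|i - j|), (r_k)_i = rho(i), i,j = 1..k.
Equivalently, Durbin-Levinson gives phi_{kk} iteratively:
  phi_{11} = rho(1)
  phi_{kk} = [rho(k) - sum_{j=1..k-1} phi_{k-1,j} rho(k-j)]
            / [1 - sum_{j=1..k-1} phi_{k-1,j} rho(j)],
  phi_{k,j} = phi_{k-1,j} - phi_{kk} phi_{k-1,k-j},  j = 1..k-1.
Step k = 1:
  phi_11 = rho(1) = -0.1874.
Step k = 2:
  phi_22 = [rho(2) - phi_11 rho(1)] / [1 - phi_11 rho(1)] = [-0.5033 - (-0.1874)(-0.1874)] / [1 - (-0.1874)(-0.1874)]
         = -0.53841876 / 0.96488124 = -0.558.
Therefore phi_{22} = -0.5580.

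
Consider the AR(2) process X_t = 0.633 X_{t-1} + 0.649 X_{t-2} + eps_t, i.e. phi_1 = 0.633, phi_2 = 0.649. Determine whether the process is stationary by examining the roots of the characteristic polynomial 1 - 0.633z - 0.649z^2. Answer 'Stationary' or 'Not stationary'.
\text{Not stationary}

The AR(p) characteristic polynomial is P(z) = 1 - 0.633z - 0.649z^2.
Stationarity requires all roots to lie outside the unit circle, i.e. |z| > 1 for every root.
Set 1 + (-0.633) z + (-0.649) z^2 = 0, i.e. a z^2 + b z + c = 0 with a = -0.649, b = -0.633, c = 1.
Discriminant D = b^2 - 4ac = (-0.633)^2 - 4*(-0.649)*1 = 0.400689 - (-2.596) = 2.996689.
D >= 0, so the roots are real: z = (-b +/- sqrt(D)) / (2a) = (0.633 +/- 1.731095) / (-1.298).
  z_1 = (0.633 + 1.731095) / (-1.298) = -1.8213,   |z_1| = 1.8213.
  z_2 = (0.633 - 1.731095) / (-1.298) = 0.846,   |z_2| = 0.846.
Moduli of all roots: 1.8213, 0.8460.
All moduli strictly greater than 1? No.
Verdict: Not stationary.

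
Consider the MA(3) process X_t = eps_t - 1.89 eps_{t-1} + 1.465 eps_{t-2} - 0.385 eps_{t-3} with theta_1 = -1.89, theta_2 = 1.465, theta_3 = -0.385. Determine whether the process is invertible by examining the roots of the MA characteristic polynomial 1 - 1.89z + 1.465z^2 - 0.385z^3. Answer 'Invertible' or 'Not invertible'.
\text{Invertible}

The MA(q) characteristic polynomial is P(z) = 1 - 1.89z + 1.465z^2 - 0.385z^3.
Invertibility requires all roots to lie outside the unit circle, i.e. |z| > 1 for every root.
Degree 3: look for a simple real root z0 first, then factor out (1 - z/z0) and solve the remaining quadratic.
Testing z0 = 2: P(2) = 1 + (-1.89)(2) + (1.465)(2)^2 + (-0.385)(2)^3
  = 1 + (-3.78) + (5.86) + (-3.08) = 0.  So z_0 = 2 is a root, |z_0| = 2.
Divide out the factor (1 - 0.5 z) = (1 - z/z0) (since 1/z0 = 0.5):
  P(z) = (1 - 0.5 z)(1 + (-1.39) z + (0.77) z^2)
  [check: z-coef -1.39 - (0.5) = -1.89; z^2-coef 0.77 - (0.5)(-1.39) = 1.465; z^3-coef -(0.5)(0.77) = -0.385.]
Remaining roots from the quadratic factor 1 + (-1.39) z + (0.77) z^2:
  Set 1 + (-1.39) z + (0.77) z^2 = 0, i.e. a z^2 + b z + c = 0 with a = 0.77, b = -1.39, c = 1.
  Discriminant D = b^2 - 4ac = (-1.39)^2 - 4*(0.77)*1 = 1.9321 - (3.08) = -1.1479.
  D < 0, so the roots are the complex-conjugate pair z = (-b +/- i sqrt(-D)) / (2a) = 0.9026 +/- 0.6957i.
  For a conjugate pair |z|^2 = z * conj(z) = (product of roots) = c/a = 1/(0.77) = 1.298701, so |z| = sqrt(1.298701) = 1.1396 for both roots.
Moduli of all roots: 2.0000, 1.1396, 1.1396.
All moduli strictly greater than 1? Yes.
Verdict: Invertible.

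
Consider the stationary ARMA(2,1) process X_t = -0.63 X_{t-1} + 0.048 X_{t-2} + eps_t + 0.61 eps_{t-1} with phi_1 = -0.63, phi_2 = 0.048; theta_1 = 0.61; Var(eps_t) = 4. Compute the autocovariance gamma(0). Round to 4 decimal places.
\gamma(0) = 4.0284

Multiply the model equation by X_{t-k} and take expectations. With theta_0 = psi_0 = 1 and psi_j the MA(infinity) weights, this gives
  gamma(k) - sum_i phi_i gamma(k-i) = c_k,
  c_k = sigma^2 * sum_{j=k..q} theta_j psi_{j-k}   (c_k = 0 for k > q),
using gamma(-m) = gamma(m).
psi-weights needed (psi_j = theta_j + sum_i phi_i psi_{j-i}):
  psi_1 = theta_1 + phi_1 = 0.61 + (-0.63) = -0.02
Right-hand sides:
  c_0 = sigma^2 (1 + theta_1 psi_1) = 4 * (1 + (0.61)(-0.02)) = 4 * 0.9878 = 3.9512
  c_1 = sigma^2 theta_1 = 4 * (0.61) = 2.44
  c_2 = 0
Equations for k = 0, 1, 2 (AR order 2, c_2 = 0):
  (E0) gamma(0) = phi_1 gamma(1) + phi_2 gamma(2) + c_0
  (E1) gamma(1) = phi_1 gamma(0) + phi_2 gamma(1) + c_1
  (E2) gamma(2) = phi_1 gamma(1) + phi_2 gamma(0)
From (E1): gamma(1) = A gamma(0) + B with
  A = phi_1 / (1 - phi_2) = -0.63 / 0.952 = -0.661765,   B = c_1 / (1 - phi_2) = 2.44 / 0.952 = 2.563025.
Insert (E2) into (E0): gamma(0) (1 - phi_2^2) = phi_1 (1 + phi_2) gamma(1) + c_0.
  phi_1 (1 + phi_2) = (-0.63)(1.048) = -0.66024,   1 - phi_2^2 = 0.997696.
Replace gamma(1) by A gamma(0) + B and collect gamma(0):
  gamma(0) [0.997696 - (-0.66024)(-0.661765)] = (-0.66024)(2.563025) + 3.9512
  gamma(0) * 0.560772 = 2.258988
  gamma(0) = 2.258988 / 0.560772 = 4.028351.
Therefore gamma(0) = 4.0284 (to 4 decimal places).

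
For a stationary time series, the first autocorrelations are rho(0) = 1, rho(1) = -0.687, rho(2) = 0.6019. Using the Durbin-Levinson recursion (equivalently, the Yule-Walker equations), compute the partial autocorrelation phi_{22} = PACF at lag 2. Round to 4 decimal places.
\phi_{22} = 0.2461

The PACF at lag k is phi_{kk}, the last component of the solution
to the Yule-Walker system G_k phi = r_k where
  (G_k)_{ij} = rho(|i - j|), (r_k)_i = rho(i), i,j = 1..k.
Equivalently, Durbin-Levinson gives phi_{kk} iteratively:
  phi_{11} = rho(1)
  phi_{kk} = [rho(k) - sum_{j=1..k-1} phi_{k-1,j} rho(k-j)]
            / [1 - sum_{j=1..k-1} phi_{k-1,j} rho(j)],
  phi_{k,j} = phi_{k-1,j} - phi_{kk} phi_{k-1,k-j},  j = 1..k-1.
Step k = 1:
  phi_11 = rho(1) = -0.687.
Step k = 2:
  phi_22 = [rho(2) - phi_11 rho(1)] / [1 - phi_11 rho(1)] = [0.6019 - (-0.687)(-0.687)] / [1 - (-0.687)(-0.687)]
         = 0.129931 / 0.528031 = 0.2461.
Therefore phi_{22} = 0.2461.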